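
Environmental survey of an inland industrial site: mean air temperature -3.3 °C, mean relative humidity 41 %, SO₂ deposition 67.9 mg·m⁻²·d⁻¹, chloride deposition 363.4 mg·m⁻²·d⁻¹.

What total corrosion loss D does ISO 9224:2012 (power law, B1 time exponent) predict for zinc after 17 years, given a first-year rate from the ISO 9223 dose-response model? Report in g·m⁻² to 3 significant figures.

zinc: T≤10 °C ⇒ hinge +0.038·(-3.3−10) = -0.5054
  SO₂ term: 0.0129·67.9^0.44·exp(0.046·41-0.5054) = 0.3282
  Cl⁻ term: 0.0175·363.4^0.57·exp(0.008·41+0.085·-3.3) = 0.5286
  sum: 0.3282 + 0.5286 → r_corr = 0.8568 μm/a
ISO 9224: D(t) = r_corr · t^b with b = 0.813 (zinc, B1)
  D(17) = 0.8568 × 17^0.813 = 0.8568 × 10.01 = 8.575 μm
  Mass loss = 8.575 μm × 7.14 g/cm³ = 61.23 g·m⁻²

D(17) = 61.2 g·m⁻²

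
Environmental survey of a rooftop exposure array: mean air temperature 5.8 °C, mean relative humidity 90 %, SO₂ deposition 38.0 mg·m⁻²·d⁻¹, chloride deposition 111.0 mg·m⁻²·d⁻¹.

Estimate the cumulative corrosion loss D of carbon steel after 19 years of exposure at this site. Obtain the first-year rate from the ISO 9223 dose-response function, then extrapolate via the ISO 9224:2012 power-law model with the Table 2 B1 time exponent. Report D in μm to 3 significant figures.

carbon steel: f(T) = +0.150·(T−10) [T≤10 °C] = -0.6300
  SO₂ term: 1.77·38.0^0.52·exp(0.02·90-0.6300) = 37.81
  Sd branch = 0.102·Sd^0.62·e^(0.033·RH+0.04·T) = 46.48 μm/a
  r_corr = 37.81 + 46.48 = 84.29 μm/a
Long-term exponent b (ISO 9224 Table 2, B1) = 0.523
  D(19) = 84.29 × 19^0.523 = 84.29 × 4.664 = 393.2 μm

D(19) = 393 μm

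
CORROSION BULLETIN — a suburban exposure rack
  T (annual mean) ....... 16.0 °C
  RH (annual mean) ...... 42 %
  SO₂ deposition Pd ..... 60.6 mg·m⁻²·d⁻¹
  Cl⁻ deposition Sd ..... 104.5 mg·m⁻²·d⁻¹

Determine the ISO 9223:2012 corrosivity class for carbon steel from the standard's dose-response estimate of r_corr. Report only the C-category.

C3

carbon steel: T>10 °C ⇒ hinge -0.054·(16.0−10) = -0.3240
  Pd branch = 1.77·Pd^0.52·e^(0.02·RH+f) = 25.06 μm/a
  Cl⁻ term: 0.102·104.5^0.62·exp(0.033·42+0.04·16.0) = 13.81
  r_corr = 25.06 + 13.81 = 38.87 μm/a
Category bounds: 25…50 μm/a bracket r_corr ⇒ C3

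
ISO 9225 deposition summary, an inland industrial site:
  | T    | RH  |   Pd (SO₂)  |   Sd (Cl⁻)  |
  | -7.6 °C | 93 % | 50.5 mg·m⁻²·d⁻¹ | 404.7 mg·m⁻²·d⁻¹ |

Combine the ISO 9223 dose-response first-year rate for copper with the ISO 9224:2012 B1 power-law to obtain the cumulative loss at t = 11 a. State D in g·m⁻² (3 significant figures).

D(11) = 62.2 g·m⁻²

copper: temperature factor f = +0.126·(-17.6) = -2.2176
  Pd branch = 0.0053·Pd^0.26·e^(0.059·RH+f) = 0.3864 μm/a
  Cl⁻ term: 0.01025·404.7^0.27·exp(0.036·93+0.049·-7.6) = 1.016
  r_corr = 0.3864 + 1.016 = 1.402 μm/a
Power-law: D(11) = r_corr · 11^0.667
  D(11) = 1.402 × 11^0.667 = 1.402 × 4.95 = 6.942 μm
  Mass loss = 6.942 μm × 8.96 g/cm³ = 62.2 g·m⁻²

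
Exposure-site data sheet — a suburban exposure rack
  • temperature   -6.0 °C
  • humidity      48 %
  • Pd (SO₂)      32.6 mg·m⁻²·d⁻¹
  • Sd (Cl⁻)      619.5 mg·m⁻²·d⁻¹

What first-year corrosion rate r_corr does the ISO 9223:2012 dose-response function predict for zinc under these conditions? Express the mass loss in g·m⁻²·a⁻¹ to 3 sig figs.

r_corr = 6.41 g·m⁻²·a⁻¹

zinc: f(T) = +0.038·(T−10) [T≤10 °C] = -0.6080
  sulphur-dioxide contribution → 0.296 μm/a
  chloride contribution → 0.6023 μm/a
  ⇒ r_corr(zinc) = 0.8982 μm/a
Convert to mass loss: 0.8982 μm/a × 7.14 g/cm³ = 6.413 g·m⁻²·a⁻¹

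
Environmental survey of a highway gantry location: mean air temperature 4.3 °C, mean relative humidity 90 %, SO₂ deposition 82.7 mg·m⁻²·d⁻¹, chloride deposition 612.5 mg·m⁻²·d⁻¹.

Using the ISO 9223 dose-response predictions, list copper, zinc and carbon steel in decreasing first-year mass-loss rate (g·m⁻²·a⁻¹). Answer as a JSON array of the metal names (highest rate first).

copper: T≤10 °C ⇒ hinge +0.126·(4.3−10) = -0.7182
  Pd branch = 0.0053·Pd^0.26·e^(0.059·RH+f) = 1.648 μm/a
  Cl⁻ term: 0.01025·612.5^0.27·exp(0.036·90+0.049·4.3) = 1.828
  r_corr = 1.648 + 1.828 = 3.476 μm/a
  mass loss = 3.476 μm/a × 8.96 g/cm³ = 31.14 g·m⁻²·a⁻¹
zinc: temperature factor f = +0.038·(-5.7) = -0.2166
  SO₂ term: 0.0129·82.7^0.44·exp(0.046·90-0.2166) = 4.552
  Cl⁻ term: 0.0175·612.5^0.57·exp(0.008·90+0.085·4.3) = 2.01
  sum: 4.552 + 2.01 → r_corr = 6.562 μm/a
  mass loss = 6.562 μm/a × 7.14 g/cm³ = 46.85 g·m⁻²·a⁻¹
carbon steel: T≤10 °C ⇒ hinge +0.150·(4.3−10) = -0.8550
  Pd branch = 1.77·Pd^0.52·e^(0.02·RH+f) = 45.24 μm/a
  Cl⁻ term: 0.102·612.5^0.62·exp(0.033·90+0.04·4.3) = 126.2
  sum: 45.24 + 126.2 → r_corr = 171.5 μm/a
  mass loss = 171.5 μm/a × 7.85 g/cm³ = 1346 g·m⁻²·a⁻¹
Ordering by g·m⁻²·a⁻¹: carbon steel (1350) > zinc (46.9) > copper (31.1)

["carbon steel", "zinc", "copper"]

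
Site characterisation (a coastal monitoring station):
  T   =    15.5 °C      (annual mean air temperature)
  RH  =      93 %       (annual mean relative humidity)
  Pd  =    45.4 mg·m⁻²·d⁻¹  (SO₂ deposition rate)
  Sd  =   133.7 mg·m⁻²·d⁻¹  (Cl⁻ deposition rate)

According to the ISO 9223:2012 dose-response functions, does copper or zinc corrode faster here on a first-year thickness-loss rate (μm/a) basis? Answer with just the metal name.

copper: T>10 °C ⇒ hinge -0.080·(15.5−10) = -0.4400
  Pd branch = 0.0053·Pd^0.26·e^(0.059·RH+f) = 2.223 μm/a
  Cl⁻ term: 0.01025·133.7^0.27·exp(0.036·93+0.049·15.5) = 2.337
  sum: 2.223 + 2.337 → r_corr = 4.56 μm/a
zinc: temperature factor f = -0.071·(5.5) = -0.3905
  SO₂ term: 0.0129·45.4^0.44·exp(0.046·93-0.3905) = 3.373
  Sd branch = 0.0175·Sd^0.57·e^(0.008·RH+0.085·T) = 2.24 μm/a
  sum: 3.373 + 2.24 → r_corr = 5.613 μm/a
Ordering by μm/a: zinc (5.61) > copper (4.56)

zinc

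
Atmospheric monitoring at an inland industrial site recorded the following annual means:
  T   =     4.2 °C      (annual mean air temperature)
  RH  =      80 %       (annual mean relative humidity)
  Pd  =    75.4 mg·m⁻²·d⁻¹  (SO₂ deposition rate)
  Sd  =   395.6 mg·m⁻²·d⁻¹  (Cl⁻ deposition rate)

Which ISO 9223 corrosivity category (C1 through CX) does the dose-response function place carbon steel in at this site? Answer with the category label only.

C5

carbon steel: T≤10 °C ⇒ hinge +0.150·(4.2−10) = -0.8700
  Pd branch = 1.77·Pd^0.52·e^(0.02·RH+f) = 34.77 μm/a
  Cl⁻ term: 0.102·395.6^0.62·exp(0.033·80+0.04·4.2) = 68.93
  sum: 34.77 + 68.93 → r_corr = 103.7 μm/a
Category bounds: 80…200 μm/a bracket r_corr ⇒ C5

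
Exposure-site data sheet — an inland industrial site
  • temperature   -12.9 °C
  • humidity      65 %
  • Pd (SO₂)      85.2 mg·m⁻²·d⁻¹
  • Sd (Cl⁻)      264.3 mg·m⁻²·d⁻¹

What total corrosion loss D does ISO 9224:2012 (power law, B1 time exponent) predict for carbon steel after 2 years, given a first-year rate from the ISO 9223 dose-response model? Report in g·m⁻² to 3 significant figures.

carbon steel: temperature factor f = +0.150·(-22.9) = -3.4350
  sulphur-dioxide contribution → 2.111 μm/a
  chloride contribution → 16.51 μm/a
  ⇒ r_corr(carbon steel) = 18.62 μm/a
ISO 9224: D(t) = r_corr · t^b with b = 0.523 (carbon steel, B1)
  D(2) = 18.62 × 2^0.523 = 18.62 × 1.437 = 26.76 μm
  Mass loss = 26.76 μm × 7.85 g/cm³ = 210.1 g·m⁻²

D(2) = 210 g·m⁻²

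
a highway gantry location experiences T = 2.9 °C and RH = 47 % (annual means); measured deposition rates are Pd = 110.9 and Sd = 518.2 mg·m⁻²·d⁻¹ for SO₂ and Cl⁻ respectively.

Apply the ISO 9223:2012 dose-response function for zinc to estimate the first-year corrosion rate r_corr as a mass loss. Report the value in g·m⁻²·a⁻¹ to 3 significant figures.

zinc: T≤10 °C ⇒ hinge +0.038·(2.9−10) = -0.2698
  SO₂ term: 0.0129·110.9^0.44·exp(0.046·47-0.2698) = 0.6794
  Cl⁻ term: 0.0175·518.2^0.57·exp(0.008·47+0.085·2.9) = 1.15
  sum: 0.6794 + 1.15 → r_corr = 1.829 μm/a
Convert to mass loss: 1.829 μm/a × 7.14 g/cm³ = 13.06 g·m⁻²·a⁻¹

r_corr = 13.1 g·m⁻²·a⁻¹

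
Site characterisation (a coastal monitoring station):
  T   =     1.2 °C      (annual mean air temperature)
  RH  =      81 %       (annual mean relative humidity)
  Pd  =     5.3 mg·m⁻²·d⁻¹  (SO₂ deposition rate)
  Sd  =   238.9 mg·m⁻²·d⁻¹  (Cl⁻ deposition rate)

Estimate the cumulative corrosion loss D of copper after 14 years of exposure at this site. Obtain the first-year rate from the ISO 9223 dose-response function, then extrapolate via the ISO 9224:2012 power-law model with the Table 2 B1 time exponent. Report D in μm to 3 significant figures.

copper: temperature factor f = +0.126·(-8.8) = -1.1088
  Pd branch = 0.0053·Pd^0.26·e^(0.059·RH+f) = 0.321 μm/a
  Sd branch = 0.01025·Sd^0.27·e^(0.036·RH+0.049·T) = 0.8806 μm/a
  sum: 0.321 + 0.8806 → r_corr = 1.202 μm/a
Power-law: D(14) = r_corr · 14^0.667
  D(14) = 1.202 × 14^0.667 = 1.202 × 5.814 = 6.986 μm

D(14) = 6.99 μm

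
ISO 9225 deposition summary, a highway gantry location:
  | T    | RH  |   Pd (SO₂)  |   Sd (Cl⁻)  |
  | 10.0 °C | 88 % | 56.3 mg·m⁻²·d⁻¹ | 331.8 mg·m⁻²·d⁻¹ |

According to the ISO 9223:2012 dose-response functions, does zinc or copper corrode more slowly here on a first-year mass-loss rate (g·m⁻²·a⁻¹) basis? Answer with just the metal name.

copper

zinc: temperature factor f = +0.038·(0.0) = +0.0000
  SO₂ term: 0.0129·56.3^0.44·exp(0.046·88+0.0000) = 4.353
  Cl⁻ term: 0.0175·331.8^0.57·exp(0.008·88+0.085·10.0) = 2.264
  r_corr = 4.353 + 2.264 = 6.617 μm/a
  mass loss = 6.617 μm/a × 7.14 g/cm³ = 47.25 g·m⁻²·a⁻¹
copper: f(T) = +0.126·(T−10) [T≤10 °C] = +0.0000
  Pd branch = 0.0053·Pd^0.26·e^(0.059·RH+f) = 2.718 μm/a
  Cl⁻ term: 0.01025·331.8^0.27·exp(0.036·88+0.049·10.0) = 1.906
  r_corr = 2.718 + 1.906 = 4.624 μm/a
  mass loss = 4.624 μm/a × 8.96 g/cm³ = 41.43 g·m⁻²·a⁻¹
Ordering by g·m⁻²·a⁻¹: zinc (47.2) > copper (41.4)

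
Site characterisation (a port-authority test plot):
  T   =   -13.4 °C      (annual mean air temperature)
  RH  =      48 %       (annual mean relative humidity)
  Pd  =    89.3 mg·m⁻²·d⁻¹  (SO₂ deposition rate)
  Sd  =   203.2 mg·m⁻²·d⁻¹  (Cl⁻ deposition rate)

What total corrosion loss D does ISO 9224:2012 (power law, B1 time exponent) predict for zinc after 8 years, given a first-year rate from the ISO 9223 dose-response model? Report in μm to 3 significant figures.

D(8) = 2.81 μm

zinc: T≤10 °C ⇒ hinge +0.038·(-13.4−10) = -0.8892
  Pd branch = 0.0129·Pd^0.44·e^(0.046·RH+f) = 0.3481 μm/a
  Cl⁻ term: 0.0175·203.2^0.57·exp(0.008·48+0.085·-13.4) = 0.1701
  sum: 0.3481 + 0.1701 → r_corr = 0.5182 μm/a
ISO 9224: D(t) = r_corr · t^b with b = 0.813 (zinc, B1)
  D(8) = 0.5182 × 8^0.813 = 0.5182 × 5.423 = 2.81 μm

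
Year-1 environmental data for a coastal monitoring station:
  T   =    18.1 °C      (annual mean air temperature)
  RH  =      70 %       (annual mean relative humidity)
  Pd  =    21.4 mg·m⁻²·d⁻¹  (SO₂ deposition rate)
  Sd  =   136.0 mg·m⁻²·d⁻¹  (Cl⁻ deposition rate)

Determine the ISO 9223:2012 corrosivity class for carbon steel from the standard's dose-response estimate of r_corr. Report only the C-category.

carbon steel: temperature factor f = -0.054·(8.1) = -0.4374
  sulphur-dioxide contribution → 22.8 μm/a
  chloride contribution → 44.57 μm/a
  ⇒ r_corr(carbon steel) = 67.37 μm/a
67.4 μm/a falls in (50, 80] for carbon steel → category C4

C4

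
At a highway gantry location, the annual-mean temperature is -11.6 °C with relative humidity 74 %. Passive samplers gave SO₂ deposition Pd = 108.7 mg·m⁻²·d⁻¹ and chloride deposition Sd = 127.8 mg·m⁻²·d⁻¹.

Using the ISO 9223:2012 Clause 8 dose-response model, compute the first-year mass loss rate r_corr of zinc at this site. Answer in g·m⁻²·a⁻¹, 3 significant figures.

zinc: f(T) = +0.038·(T−10) [T≤10 °C] = -0.8208
  Pd branch = 0.0129·Pd^0.44·e^(0.046·RH+f) = 1.344 μm/a
  Sd branch = 0.0175·Sd^0.57·e^(0.008·RH+0.085·T) = 0.1873 μm/a
  r_corr = 1.344 + 0.1873 = 1.531 μm/a
Convert to mass loss: 1.531 μm/a × 7.14 g/cm³ = 10.93 g·m⁻²·a⁻¹

r_corr = 10.9 g·m⁻²·a⁻¹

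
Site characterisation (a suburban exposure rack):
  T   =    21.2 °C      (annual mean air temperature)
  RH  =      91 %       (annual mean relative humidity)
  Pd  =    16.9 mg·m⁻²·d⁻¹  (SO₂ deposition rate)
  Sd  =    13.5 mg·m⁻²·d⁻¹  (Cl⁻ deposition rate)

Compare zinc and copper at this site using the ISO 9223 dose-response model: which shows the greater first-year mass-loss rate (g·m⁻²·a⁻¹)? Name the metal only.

copper

zinc: T>10 °C ⇒ hinge -0.071·(21.2−10) = -0.7952
  Pd branch = 0.0129·Pd^0.44·e^(0.046·RH+f) = 1.329 μm/a
  Cl⁻ term: 0.0175·13.5^0.57·exp(0.008·91+0.085·21.2) = 0.9685
  r_corr = 1.329 + 0.9685 = 2.297 μm/a
  mass loss = 2.297 μm/a × 7.14 g/cm³ = 16.4 g·m⁻²·a⁻¹
copper: temperature factor f = -0.080·(11.2) = -0.8960
  SO₂ term: 0.0053·16.9^0.26·exp(0.059·91-0.8960) = 0.9686
  Sd branch = 0.01025·Sd^0.27·e^(0.036·RH+0.049·T) = 1.548 μm/a
  r_corr = 0.9686 + 1.548 = 2.517 μm/a
  mass loss = 2.517 μm/a × 8.96 g/cm³ = 22.55 g·m⁻²·a⁻¹
Ordering by g·m⁻²·a⁻¹: copper (22.5) > zinc (16.4)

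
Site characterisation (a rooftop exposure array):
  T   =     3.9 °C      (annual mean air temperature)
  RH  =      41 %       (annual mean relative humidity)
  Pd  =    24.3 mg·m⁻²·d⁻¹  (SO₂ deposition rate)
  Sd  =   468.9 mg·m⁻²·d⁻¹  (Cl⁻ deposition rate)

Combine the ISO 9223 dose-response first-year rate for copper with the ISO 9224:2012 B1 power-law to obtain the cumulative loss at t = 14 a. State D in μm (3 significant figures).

copper: T≤10 °C ⇒ hinge +0.126·(3.9−10) = -0.7686
  sulphur-dioxide contribution → 0.06328 μm/a
  chloride contribution → 0.2857 μm/a
  ⇒ r_corr(copper) = 0.349 μm/a
ISO 9224: D(t) = r_corr · t^b with b = 0.667 (copper, B1)
  D(14) = 0.349 × 14^0.667 = 0.349 × 5.814 = 2.029 μm

D(14) = 2.03 μm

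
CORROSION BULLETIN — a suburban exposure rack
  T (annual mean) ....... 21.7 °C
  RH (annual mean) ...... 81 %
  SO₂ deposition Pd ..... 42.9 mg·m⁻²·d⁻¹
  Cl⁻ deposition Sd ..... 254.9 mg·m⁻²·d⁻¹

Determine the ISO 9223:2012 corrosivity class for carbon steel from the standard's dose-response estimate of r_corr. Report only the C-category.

C5

carbon steel: f(T) = -0.054·(T−10) [T>10 °C] = -0.6318
  SO₂ term: 1.77·42.9^0.52·exp(0.02·81-0.6318) = 33.58
  Sd branch = 0.102·Sd^0.62·e^(0.033·RH+0.04·T) = 109.2 μm/a
  r_corr = 33.58 + 109.2 = 142.8 μm/a
ISO 9223 Table 2 (carbon steel): 80 < 143 ≤ 200 μm/a ⇒ C5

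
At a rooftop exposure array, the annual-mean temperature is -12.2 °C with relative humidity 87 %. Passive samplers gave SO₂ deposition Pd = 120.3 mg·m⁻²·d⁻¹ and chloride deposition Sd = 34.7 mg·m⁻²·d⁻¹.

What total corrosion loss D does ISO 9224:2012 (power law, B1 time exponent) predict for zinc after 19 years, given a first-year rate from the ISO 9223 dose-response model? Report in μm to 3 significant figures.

zinc: T≤10 °C ⇒ hinge +0.038·(-12.2−10) = -0.8436
  SO₂ term: 0.0129·120.3^0.44·exp(0.046·87-0.8436) = 2.498
  Sd branch = 0.0175·Sd^0.57·e^(0.008·RH+0.085·T) = 0.09396 μm/a
  r_corr = 2.498 + 0.09396 = 2.592 μm/a
Long-term exponent b (ISO 9224 Table 2, B1) = 0.813
  D(19) = 2.592 × 19^0.813 = 2.592 × 10.96 = 28.4 μm

D(19) = 28.4 μm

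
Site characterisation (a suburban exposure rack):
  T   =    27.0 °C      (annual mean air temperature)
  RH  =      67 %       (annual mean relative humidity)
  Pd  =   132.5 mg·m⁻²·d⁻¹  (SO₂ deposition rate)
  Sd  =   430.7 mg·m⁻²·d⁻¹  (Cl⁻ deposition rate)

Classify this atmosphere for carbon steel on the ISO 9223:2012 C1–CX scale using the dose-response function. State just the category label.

carbon steel: temperature factor f = -0.054·(17.0) = -0.9180
  sulphur-dioxide contribution → 34.26 μm/a
  chloride contribution → 117.8 μm/a
  total first-year rate 152 μm/a
ISO 9223 Table 2 (carbon steel): 80 < 152 ≤ 200 μm/a ⇒ C5

C5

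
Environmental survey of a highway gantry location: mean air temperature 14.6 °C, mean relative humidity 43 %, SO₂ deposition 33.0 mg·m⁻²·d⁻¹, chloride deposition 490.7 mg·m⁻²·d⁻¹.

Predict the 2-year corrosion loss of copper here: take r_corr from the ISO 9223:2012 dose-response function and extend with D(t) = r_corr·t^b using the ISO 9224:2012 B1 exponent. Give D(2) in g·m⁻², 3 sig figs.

D(2) = 9.11 g·m⁻²

copper: T>10 °C ⇒ hinge -0.080·(14.6−10) = -0.3680
  Pd branch = 0.0053·Pd^0.26·e^(0.059·RH+f) = 0.1151 μm/a
  Sd branch = 0.01025·Sd^0.27·e^(0.036·RH+0.049·T) = 0.5251 μm/a
  r_corr = 0.1151 + 0.5251 = 0.6402 μm/a
Power-law: D(2) = r_corr · 2^0.667
  D(2) = 0.6402 × 2^0.667 = 0.6402 × 1.588 = 1.016 μm
  Mass loss = 1.016 μm × 8.96 g/cm³ = 9.107 g·m⁻²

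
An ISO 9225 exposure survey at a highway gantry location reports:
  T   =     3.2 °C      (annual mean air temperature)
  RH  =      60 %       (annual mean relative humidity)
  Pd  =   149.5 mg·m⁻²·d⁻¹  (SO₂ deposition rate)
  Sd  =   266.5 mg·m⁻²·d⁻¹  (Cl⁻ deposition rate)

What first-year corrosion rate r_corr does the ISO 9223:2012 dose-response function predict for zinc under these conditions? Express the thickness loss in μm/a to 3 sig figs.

r_corr = 2.32 μm/a

zinc: temperature factor f = +0.038·(-6.8) = -0.2584
  sulphur-dioxide contribution → 1.425 μm/a
  chloride contribution → 0.8959 μm/a
  ⇒ r_corr(zinc) = 2.321 μm/a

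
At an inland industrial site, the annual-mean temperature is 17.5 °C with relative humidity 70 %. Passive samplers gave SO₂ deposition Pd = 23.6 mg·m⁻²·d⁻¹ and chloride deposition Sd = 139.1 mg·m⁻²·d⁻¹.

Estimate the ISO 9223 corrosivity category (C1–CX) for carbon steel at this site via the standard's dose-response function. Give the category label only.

C4

carbon steel: T>10 °C ⇒ hinge -0.054·(17.5−10) = -0.4050
  Pd branch = 1.77·Pd^0.52·e^(0.02·RH+f) = 24.77 μm/a
  Sd branch = 0.102·Sd^0.62·e^(0.033·RH+0.04·T) = 44.13 μm/a
  r_corr = 24.77 + 44.13 = 68.9 μm/a
Category bounds: 50…80 μm/a bracket r_corr ⇒ C4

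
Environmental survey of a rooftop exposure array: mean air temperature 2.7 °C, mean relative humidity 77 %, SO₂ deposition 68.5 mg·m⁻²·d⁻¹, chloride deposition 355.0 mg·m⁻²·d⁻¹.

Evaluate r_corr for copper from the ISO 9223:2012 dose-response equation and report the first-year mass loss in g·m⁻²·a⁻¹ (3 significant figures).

r_corr = 13.5 g·m⁻²·a⁻¹

copper: temperature factor f = +0.126·(-7.3) = -0.9198
  Pd branch = 0.0053·Pd^0.26·e^(0.059·RH+f) = 0.5958 μm/a
  Cl⁻ term: 0.01025·355.0^0.27·exp(0.036·77+0.049·2.7) = 0.9133
  sum: 0.5958 + 0.9133 → r_corr = 1.509 μm/a
Convert to mass loss: 1.509 μm/a × 8.96 g/cm³ = 13.52 g·m⁻²·a⁻¹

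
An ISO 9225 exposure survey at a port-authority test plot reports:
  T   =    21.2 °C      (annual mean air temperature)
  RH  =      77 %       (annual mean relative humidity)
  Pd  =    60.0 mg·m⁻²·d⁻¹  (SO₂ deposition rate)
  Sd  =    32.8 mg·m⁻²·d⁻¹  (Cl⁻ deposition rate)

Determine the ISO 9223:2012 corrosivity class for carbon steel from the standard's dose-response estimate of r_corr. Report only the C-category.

carbon steel: temperature factor f = -0.054·(11.2) = -0.6048
  sulphur-dioxide contribution → 37.91 μm/a
  chloride contribution → 26.32 μm/a
  ⇒ r_corr(carbon steel) = 64.23 μm/a
64.2 μm/a falls in (50, 80] for carbon steel → category C4

C4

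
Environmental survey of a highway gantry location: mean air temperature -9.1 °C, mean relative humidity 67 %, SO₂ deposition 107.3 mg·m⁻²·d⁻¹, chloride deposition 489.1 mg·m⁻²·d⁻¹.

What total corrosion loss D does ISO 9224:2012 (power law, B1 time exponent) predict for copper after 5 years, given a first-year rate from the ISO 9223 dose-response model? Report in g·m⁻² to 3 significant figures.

D(5) = 12.4 g·m⁻²

copper: temperature factor f = +0.126·(-19.1) = -2.4066
  Pd branch = 0.0053·Pd^0.26·e^(0.059·RH+f) = 0.08391 μm/a
  Cl⁻ term: 0.01025·489.1^0.27·exp(0.036·67+0.049·-9.1) = 0.3897
  sum: 0.08391 + 0.3897 → r_corr = 0.4736 μm/a
Power-law: D(5) = r_corr · 5^0.667
  D(5) = 0.4736 × 5^0.667 = 0.4736 × 2.926 = 1.386 μm
  Mass loss = 1.386 μm × 8.96 g/cm³ = 12.41 g·m⁻²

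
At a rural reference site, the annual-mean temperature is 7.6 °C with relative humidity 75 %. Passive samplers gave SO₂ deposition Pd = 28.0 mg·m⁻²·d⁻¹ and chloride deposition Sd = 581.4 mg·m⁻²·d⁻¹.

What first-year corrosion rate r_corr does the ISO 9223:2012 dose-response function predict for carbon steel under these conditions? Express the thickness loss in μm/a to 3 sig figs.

carbon steel: T≤10 °C ⇒ hinge +0.150·(7.6−10) = -0.3600
  Pd branch = 1.77·Pd^0.52·e^(0.02·RH+f) = 31.3 μm/a
  Sd branch = 0.102·Sd^0.62·e^(0.033·RH+0.04·T) = 85.01 μm/a
  r_corr = 31.3 + 85.01 = 116.3 μm/a

r_corr = 116 μm/a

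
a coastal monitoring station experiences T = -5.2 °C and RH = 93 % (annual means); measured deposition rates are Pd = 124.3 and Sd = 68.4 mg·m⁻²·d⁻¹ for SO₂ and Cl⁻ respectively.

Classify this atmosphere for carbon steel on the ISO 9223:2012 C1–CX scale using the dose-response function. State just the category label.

carbon steel: f(T) = +0.150·(T−10) [T≤10 °C] = -2.2800
  Pd branch = 1.77·Pd^0.52·e^(0.02·RH+f) = 14.28 μm/a
  Cl⁻ term: 0.102·68.4^0.62·exp(0.033·93+0.04·-5.2) = 24.48
  sum: 14.28 + 24.48 → r_corr = 38.76 μm/a
Category bounds: 25…50 μm/a bracket r_corr ⇒ C3

C3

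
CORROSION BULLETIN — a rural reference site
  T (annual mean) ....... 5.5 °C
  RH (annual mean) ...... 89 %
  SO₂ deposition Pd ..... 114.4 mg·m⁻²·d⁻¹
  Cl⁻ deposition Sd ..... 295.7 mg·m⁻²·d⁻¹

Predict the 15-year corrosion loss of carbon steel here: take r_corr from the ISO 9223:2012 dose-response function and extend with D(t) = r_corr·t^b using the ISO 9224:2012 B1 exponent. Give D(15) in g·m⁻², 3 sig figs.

carbon steel: T≤10 °C ⇒ hinge +0.150·(5.5−10) = -0.6750
  SO₂ term: 1.77·114.4^0.52·exp(0.02·89-0.6750) = 62.84
  Cl⁻ term: 0.102·295.7^0.62·exp(0.033·89+0.04·5.5) = 81.58
  sum: 62.84 + 81.58 → r_corr = 144.4 μm/a
Power-law: D(15) = r_corr · 15^0.523
  D(15) = 144.4 × 15^0.523 = 144.4 × 4.122 = 595.3 μm
  Mass loss = 595.3 μm × 7.85 g/cm³ = 4673 g·m⁻²

D(15) = 4.67e+03 g·m⁻²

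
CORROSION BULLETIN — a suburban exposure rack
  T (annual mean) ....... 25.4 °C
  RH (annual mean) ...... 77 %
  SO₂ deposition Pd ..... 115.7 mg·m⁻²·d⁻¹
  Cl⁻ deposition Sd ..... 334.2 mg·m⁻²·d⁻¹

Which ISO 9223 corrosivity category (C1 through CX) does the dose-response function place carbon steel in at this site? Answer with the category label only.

C5

carbon steel: temperature factor f = -0.054·(15.4) = -0.8316
  Pd branch = 1.77·Pd^0.52·e^(0.02·RH+f) = 42.52 μm/a
  Sd branch = 0.102·Sd^0.62·e^(0.033·RH+0.04·T) = 131.3 μm/a
  sum: 42.52 + 131.3 → r_corr = 173.8 μm/a
174 μm/a falls in (80, 200] for carbon steel → category C5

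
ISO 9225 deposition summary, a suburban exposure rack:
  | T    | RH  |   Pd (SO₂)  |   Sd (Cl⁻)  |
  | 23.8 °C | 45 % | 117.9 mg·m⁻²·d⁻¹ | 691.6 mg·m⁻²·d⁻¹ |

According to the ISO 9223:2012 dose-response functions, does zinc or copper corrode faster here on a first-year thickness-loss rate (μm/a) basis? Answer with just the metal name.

zinc: T>10 °C ⇒ hinge -0.071·(23.8−10) = -0.9798
  Pd branch = 0.0129·Pd^0.44·e^(0.046·RH+f) = 0.313 μm/a
  Sd branch = 0.0175·Sd^0.57·e^(0.008·RH+0.085·T) = 7.883 μm/a
  r_corr = 0.313 + 7.883 = 8.196 μm/a
copper: temperature factor f = -0.080·(13.8) = -1.1040
  Pd branch = 0.0053·Pd^0.26·e^(0.059·RH+f) = 0.08639 μm/a
  Sd branch = 0.01025·Sd^0.27·e^(0.036·RH+0.049·T) = 0.9717 μm/a
  r_corr = 0.08639 + 0.9717 = 1.058 μm/a
Ordering by μm/a: zinc (8.2) > copper (1.06)

zinc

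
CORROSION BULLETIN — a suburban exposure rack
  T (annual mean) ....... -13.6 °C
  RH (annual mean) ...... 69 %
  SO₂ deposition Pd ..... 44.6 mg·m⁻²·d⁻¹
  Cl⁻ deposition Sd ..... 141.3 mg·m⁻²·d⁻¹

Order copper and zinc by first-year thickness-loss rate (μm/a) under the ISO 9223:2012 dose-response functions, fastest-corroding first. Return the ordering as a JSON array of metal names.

["zinc", "copper"]

copper: T≤10 °C ⇒ hinge +0.126·(-13.6−10) = -2.9736
  SO₂ term: 0.0053·44.6^0.26·exp(0.059·69-2.9736) = 0.04263
  Cl⁻ term: 0.01025·141.3^0.27·exp(0.036·69+0.049·-13.6) = 0.2402
  r_corr = 0.04263 + 0.2402 = 0.2829 μm/a
zinc: temperature factor f = +0.038·(-23.6) = -0.8968
  SO₂ term: 0.0129·44.6^0.44·exp(0.046·69-0.8968) = 0.6688
  Cl⁻ term: 0.0175·141.3^0.57·exp(0.008·69+0.085·-13.6) = 0.1608
  sum: 0.6688 + 0.1608 → r_corr = 0.8296 μm/a
Ordering by μm/a: zinc (0.83) > copper (0.283)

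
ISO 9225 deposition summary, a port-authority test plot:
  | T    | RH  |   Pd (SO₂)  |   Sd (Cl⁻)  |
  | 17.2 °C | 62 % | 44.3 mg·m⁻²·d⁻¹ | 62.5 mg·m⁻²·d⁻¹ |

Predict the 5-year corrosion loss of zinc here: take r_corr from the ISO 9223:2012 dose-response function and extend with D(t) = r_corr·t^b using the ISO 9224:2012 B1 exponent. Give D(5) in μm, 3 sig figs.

zinc: T>10 °C ⇒ hinge -0.071·(17.2−10) = -0.5112
  SO₂ term: 0.0129·44.3^0.44·exp(0.046·62-0.5112) = 0.7106
  Cl⁻ term: 0.0175·62.5^0.57·exp(0.008·62+0.085·17.2) = 1.309
  r_corr = 0.7106 + 1.309 = 2.02 μm/a
ISO 9224: D(t) = r_corr · t^b with b = 0.813 (zinc, B1)
  D(5) = 2.02 × 5^0.813 = 2.02 × 3.701 = 7.475 μm

D(5) = 7.47 μm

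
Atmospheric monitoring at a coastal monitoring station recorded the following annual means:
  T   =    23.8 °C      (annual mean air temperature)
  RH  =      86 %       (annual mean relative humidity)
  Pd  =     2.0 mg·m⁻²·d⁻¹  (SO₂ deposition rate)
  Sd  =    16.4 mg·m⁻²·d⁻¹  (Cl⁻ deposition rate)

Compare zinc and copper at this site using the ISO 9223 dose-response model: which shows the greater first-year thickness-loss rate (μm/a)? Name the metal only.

copper

zinc: f(T) = -0.071·(T−10) [T>10 °C] = -0.9798
  SO₂ term: 0.0129·2.0^0.44·exp(0.046·86-0.9798) = 0.3432
  Cl⁻ term: 0.0175·16.4^0.57·exp(0.008·86+0.085·23.8) = 1.297
  r_corr = 0.3432 + 1.297 = 1.64 μm/a
copper: T>10 °C ⇒ hinge -0.080·(23.8−10) = -1.1040
  SO₂ term: 0.0053·2.0^0.26·exp(0.059·86-1.1040) = 0.3363
  Sd branch = 0.01025·Sd^0.27·e^(0.036·RH+0.049·T) = 1.548 μm/a
  r_corr = 0.3363 + 1.548 = 1.884 μm/a
Ordering by μm/a: copper (1.88) > zinc (1.64)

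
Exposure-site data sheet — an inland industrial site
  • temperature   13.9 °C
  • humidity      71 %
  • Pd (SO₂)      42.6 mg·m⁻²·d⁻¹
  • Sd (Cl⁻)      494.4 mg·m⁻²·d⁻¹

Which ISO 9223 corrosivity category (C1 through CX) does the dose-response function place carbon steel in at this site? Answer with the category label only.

carbon steel: T>10 °C ⇒ hinge -0.054·(13.9−10) = -0.2106
  SO₂ term: 1.77·42.6^0.52·exp(0.02·71-0.2106) = 41.74
  Sd branch = 0.102·Sd^0.62·e^(0.033·RH+0.04·T) = 86.69 μm/a
  sum: 41.74 + 86.69 → r_corr = 128.4 μm/a
128 μm/a falls in (80, 200] for carbon steel → category C5

C5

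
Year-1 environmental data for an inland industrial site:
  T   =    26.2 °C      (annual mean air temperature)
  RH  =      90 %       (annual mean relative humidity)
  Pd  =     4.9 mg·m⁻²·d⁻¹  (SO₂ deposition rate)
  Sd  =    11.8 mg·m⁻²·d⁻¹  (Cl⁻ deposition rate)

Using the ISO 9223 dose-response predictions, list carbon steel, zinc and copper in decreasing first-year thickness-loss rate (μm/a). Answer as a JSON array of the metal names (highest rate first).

carbon steel: f(T) = -0.054·(T−10) [T>10 °C] = -0.8748
  Pd branch = 1.77·Pd^0.52·e^(0.02·RH+f) = 10.2 μm/a
  Sd branch = 0.102·Sd^0.62·e^(0.033·RH+0.04·T) = 26.19 μm/a
  r_corr = 10.2 + 26.19 = 36.39 μm/a
zinc: f(T) = -0.071·(T−10) [T>10 °C] = -1.1502
  SO₂ term: 0.0129·4.9^0.44·exp(0.046·90-1.1502) = 0.5161
  Cl⁻ term: 0.0175·11.8^0.57·exp(0.008·90+0.085·26.2) = 1.361
  sum: 0.5161 + 1.361 → r_corr = 1.877 μm/a
copper: f(T) = -0.080·(T−10) [T>10 °C] = -1.2960
  SO₂ term: 0.0053·4.9^0.26·exp(0.059·90-1.2960) = 0.4436
  Sd branch = 0.01025·Sd^0.27·e^(0.036·RH+0.049·T) = 1.84 μm/a
  sum: 0.4436 + 1.84 → r_corr = 2.283 μm/a
Ordering by μm/a: carbon steel (36.4) > copper (2.28) > zinc (1.88)

["carbon steel", "copper", "zinc"]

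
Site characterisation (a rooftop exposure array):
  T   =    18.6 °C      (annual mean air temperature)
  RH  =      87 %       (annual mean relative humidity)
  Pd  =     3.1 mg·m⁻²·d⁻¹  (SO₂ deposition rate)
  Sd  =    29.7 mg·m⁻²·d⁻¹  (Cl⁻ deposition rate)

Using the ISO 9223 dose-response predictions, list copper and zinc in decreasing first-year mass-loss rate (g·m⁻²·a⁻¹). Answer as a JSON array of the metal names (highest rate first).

["copper", "zinc"]

copper: f(T) = -0.080·(T−10) [T>10 °C] = -0.6880
  sulphur-dioxide contribution → 0.606 μm/a
  chloride contribution → 1.46 μm/a
  ⇒ r_corr(copper) = 2.066 μm/a
  mass loss = 2.066 μm/a × 8.96 g/cm³ = 18.51 g·m⁻²·a⁻¹
zinc: T>10 °C ⇒ hinge -0.071·(18.6−10) = -0.6106
  sulphur-dioxide contribution → 0.6305 μm/a
  chloride contribution → 1.179 μm/a
  total first-year rate 1.809 μm/a
  mass loss = 1.809 μm/a × 7.14 g/cm³ = 12.92 g·m⁻²·a⁻¹
Ordering by g·m⁻²·a⁻¹: copper (18.5) > zinc (12.9)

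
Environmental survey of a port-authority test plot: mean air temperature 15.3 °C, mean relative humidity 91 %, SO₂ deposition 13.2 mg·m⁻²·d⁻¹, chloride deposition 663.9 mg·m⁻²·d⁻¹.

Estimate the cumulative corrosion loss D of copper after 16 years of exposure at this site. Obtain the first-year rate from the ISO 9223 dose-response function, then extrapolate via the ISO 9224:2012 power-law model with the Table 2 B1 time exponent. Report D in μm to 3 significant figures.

D(16) = 30.3 μm

copper: T>10 °C ⇒ hinge -0.080·(15.3−10) = -0.4240
  sulphur-dioxide contribution → 1.456 μm/a
  chloride contribution → 3.319 μm/a
  total first-year rate 4.775 μm/a
ISO 9224: D(t) = r_corr · t^b with b = 0.667 (copper, B1)
  D(16) = 4.775 × 16^0.667 = 4.775 × 6.355 = 30.35 μm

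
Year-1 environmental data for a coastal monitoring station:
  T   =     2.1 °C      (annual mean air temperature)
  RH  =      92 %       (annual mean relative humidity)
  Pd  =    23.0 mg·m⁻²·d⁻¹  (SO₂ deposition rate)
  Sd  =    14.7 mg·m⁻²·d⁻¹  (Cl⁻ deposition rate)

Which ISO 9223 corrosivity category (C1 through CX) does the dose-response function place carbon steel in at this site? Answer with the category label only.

C3

carbon steel: temperature factor f = +0.150·(-7.9) = -1.1850
  SO₂ term: 1.77·23.0^0.52·exp(0.02·92-1.1850) = 17.4
  Sd branch = 0.102·Sd^0.62·e^(0.033·RH+0.04·T) = 12.23 μm/a
  r_corr = 17.4 + 12.23 = 29.63 μm/a
ISO 9223 Table 2 (carbon steel): 25 < 29.6 ≤ 50 μm/a ⇒ C3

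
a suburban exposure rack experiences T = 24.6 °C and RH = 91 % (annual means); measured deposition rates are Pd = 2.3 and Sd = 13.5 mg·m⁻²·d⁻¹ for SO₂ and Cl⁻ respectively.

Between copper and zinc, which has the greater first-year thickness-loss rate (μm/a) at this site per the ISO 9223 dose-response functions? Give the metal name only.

copper: temperature factor f = -0.080·(14.6) = -1.1680
  Pd branch = 0.0053·Pd^0.26·e^(0.059·RH+f) = 0.4393 μm/a
  Sd branch = 0.01025·Sd^0.27·e^(0.036·RH+0.049·T) = 1.829 μm/a
  r_corr = 0.4393 + 1.829 = 2.268 μm/a
zinc: T>10 °C ⇒ hinge -0.071·(24.6−10) = -1.0366
  SO₂ term: 0.0129·2.3^0.44·exp(0.046·91-1.0366) = 0.434
  Sd branch = 0.0175·Sd^0.57·e^(0.008·RH+0.085·T) = 1.293 μm/a
  r_corr = 0.434 + 1.293 = 1.727 μm/a
Ordering by μm/a: copper (2.27) > zinc (1.73)

copper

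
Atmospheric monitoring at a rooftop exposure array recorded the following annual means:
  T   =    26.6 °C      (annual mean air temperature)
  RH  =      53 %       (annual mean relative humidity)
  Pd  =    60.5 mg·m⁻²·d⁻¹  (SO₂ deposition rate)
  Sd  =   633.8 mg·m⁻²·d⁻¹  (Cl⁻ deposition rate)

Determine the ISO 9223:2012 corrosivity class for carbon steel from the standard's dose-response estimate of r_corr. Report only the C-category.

C5

carbon steel: temperature factor f = -0.054·(16.6) = -0.8964
  sulphur-dioxide contribution → 17.6 μm/a
  chloride contribution → 92.79 μm/a
  total first-year rate 110.4 μm/a
110 μm/a falls in (80, 200] for carbon steel → category C5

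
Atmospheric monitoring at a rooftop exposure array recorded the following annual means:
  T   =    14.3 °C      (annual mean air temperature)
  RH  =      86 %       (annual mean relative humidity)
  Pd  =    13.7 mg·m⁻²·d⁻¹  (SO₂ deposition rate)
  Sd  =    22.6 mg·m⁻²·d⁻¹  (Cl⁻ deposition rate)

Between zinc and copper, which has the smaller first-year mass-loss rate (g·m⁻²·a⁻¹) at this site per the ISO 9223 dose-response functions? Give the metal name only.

zinc

zinc: T>10 °C ⇒ hinge -0.071·(14.3−10) = -0.3053
  Pd branch = 0.0129·Pd^0.44·e^(0.046·RH+f) = 1.571 μm/a
  Cl⁻ term: 0.0175·22.6^0.57·exp(0.008·86+0.085·14.3) = 0.6943
  r_corr = 1.571 + 0.6943 = 2.265 μm/a
  mass loss = 2.265 μm/a × 7.14 g/cm³ = 16.18 g·m⁻²·a⁻¹
copper: temperature factor f = -0.080·(4.3) = -0.3440
  Pd branch = 0.0053·Pd^0.26·e^(0.059·RH+f) = 1.186 μm/a
  Cl⁻ term: 0.01025·22.6^0.27·exp(0.036·86+0.049·14.3) = 1.06
  sum: 1.186 + 1.06 → r_corr = 2.246 μm/a
  mass loss = 2.246 μm/a × 8.96 g/cm³ = 20.12 g·m⁻²·a⁻¹
Ordering by g·m⁻²·a⁻¹: copper (20.1) > zinc (16.2)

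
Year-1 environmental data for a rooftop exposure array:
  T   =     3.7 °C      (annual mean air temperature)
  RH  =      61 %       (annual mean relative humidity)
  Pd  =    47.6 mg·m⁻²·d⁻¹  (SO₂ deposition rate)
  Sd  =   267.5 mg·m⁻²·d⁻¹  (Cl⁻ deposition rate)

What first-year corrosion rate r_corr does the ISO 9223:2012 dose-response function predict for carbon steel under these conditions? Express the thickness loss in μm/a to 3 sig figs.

carbon steel: T≤10 °C ⇒ hinge +0.150·(3.7−10) = -0.9450
  Pd branch = 1.77·Pd^0.52·e^(0.02·RH+f) = 17.37 μm/a
  Cl⁻ term: 0.102·267.5^0.62·exp(0.033·61+0.04·3.7) = 28.32
  sum: 17.37 + 28.32 → r_corr = 45.69 μm/a

r_corr = 45.7 μm/a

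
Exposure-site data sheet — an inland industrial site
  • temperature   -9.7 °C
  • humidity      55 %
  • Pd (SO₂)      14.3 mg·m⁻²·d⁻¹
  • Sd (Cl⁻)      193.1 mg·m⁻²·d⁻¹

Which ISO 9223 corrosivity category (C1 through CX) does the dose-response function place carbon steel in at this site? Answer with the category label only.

C2

carbon steel: temperature factor f = +0.150·(-19.7) = -2.9550
  Pd branch = 1.77·Pd^0.52·e^(0.02·RH+f) = 1.104 μm/a
  Sd branch = 0.102·Sd^0.62·e^(0.033·RH+0.04·T) = 11.11 μm/a
  r_corr = 1.104 + 11.11 = 12.21 μm/a
ISO 9223 Table 2 (carbon steel): 1.3 < 12.2 ≤ 25 μm/a ⇒ C2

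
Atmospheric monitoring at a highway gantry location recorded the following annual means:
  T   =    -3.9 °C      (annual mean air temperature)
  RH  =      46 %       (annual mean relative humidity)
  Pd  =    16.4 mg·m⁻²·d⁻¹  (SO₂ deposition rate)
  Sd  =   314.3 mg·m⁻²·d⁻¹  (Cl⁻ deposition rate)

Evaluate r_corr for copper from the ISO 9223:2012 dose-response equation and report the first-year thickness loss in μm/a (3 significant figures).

copper: T≤10 °C ⇒ hinge +0.126·(-3.9−10) = -1.7514
  SO₂ term: 0.0053·16.4^0.26·exp(0.059·46-1.7514) = 0.02872
  Sd branch = 0.01025·Sd^0.27·e^(0.036·RH+0.049·T) = 0.2095 μm/a
  r_corr = 0.02872 + 0.2095 = 0.2382 μm/a

r_corr = 0.238 μm/a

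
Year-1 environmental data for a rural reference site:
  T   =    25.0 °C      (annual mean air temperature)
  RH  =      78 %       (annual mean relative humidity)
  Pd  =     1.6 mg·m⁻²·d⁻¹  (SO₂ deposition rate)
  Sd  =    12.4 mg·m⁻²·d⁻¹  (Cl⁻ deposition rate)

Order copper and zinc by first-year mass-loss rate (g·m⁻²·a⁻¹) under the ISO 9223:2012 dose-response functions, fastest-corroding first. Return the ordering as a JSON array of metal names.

["copper", "zinc"]

copper: T>10 °C ⇒ hinge -0.080·(25.0−10) = -1.2000
  sulphur-dioxide contribution → 0.1798 μm/a
  chloride contribution → 1.141 μm/a
  total first-year rate 1.321 μm/a
  mass loss = 1.321 μm/a × 8.96 g/cm³ = 11.84 g·m⁻²·a⁻¹
zinc: f(T) = -0.071·(T−10) [T>10 °C] = -1.0650
  sulphur-dioxide contribution → 0.1978 μm/a
  chloride contribution → 1.149 μm/a
  total first-year rate 1.346 μm/a
  mass loss = 1.346 μm/a × 7.14 g/cm³ = 9.613 g·m⁻²·a⁻¹
Ordering by g·m⁻²·a⁻¹: copper (11.8) > zinc (9.61)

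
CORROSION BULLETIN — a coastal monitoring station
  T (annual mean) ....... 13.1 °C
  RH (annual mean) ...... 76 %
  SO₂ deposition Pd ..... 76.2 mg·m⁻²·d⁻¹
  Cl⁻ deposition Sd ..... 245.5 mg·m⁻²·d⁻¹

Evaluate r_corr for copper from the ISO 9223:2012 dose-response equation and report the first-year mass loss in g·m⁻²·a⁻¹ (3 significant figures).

copper: f(T) = -0.080·(T−10) [T>10 °C] = -0.2480
  Pd branch = 0.0053·Pd^0.26·e^(0.059·RH+f) = 1.13 μm/a
  Sd branch = 0.01025·Sd^0.27·e^(0.036·RH+0.049·T) = 1.328 μm/a
  r_corr = 1.13 + 1.328 = 2.458 μm/a
Convert to mass loss: 2.458 μm/a × 8.96 g/cm³ = 22.02 g·m⁻²·a⁻¹

r_corr = 22.0 g·m⁻²·a⁻¹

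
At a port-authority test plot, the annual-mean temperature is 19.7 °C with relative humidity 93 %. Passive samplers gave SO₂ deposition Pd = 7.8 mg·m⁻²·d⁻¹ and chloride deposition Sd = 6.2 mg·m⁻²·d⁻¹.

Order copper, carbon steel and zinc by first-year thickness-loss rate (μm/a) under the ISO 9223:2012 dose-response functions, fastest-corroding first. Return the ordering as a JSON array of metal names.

["carbon steel", "copper", "zinc"]

copper: f(T) = -0.080·(T−10) [T>10 °C] = -0.7760
  sulphur-dioxide contribution → 1.005 μm/a
  chloride contribution → 1.253 μm/a
  total first-year rate 2.258 μm/a
carbon steel: temperature factor f = -0.054·(9.7) = -0.5238
  sulphur-dioxide contribution → 19.6 μm/a
  chloride contribution → 14.96 μm/a
  ⇒ r_corr(carbon steel) = 34.56 μm/a
zinc: T>10 °C ⇒ hinge -0.071·(19.7−10) = -0.6887
  sulphur-dioxide contribution → 1.153 μm/a
  chloride contribution → 0.556 μm/a
  total first-year rate 1.709 μm/a
Ordering by μm/a: carbon steel (34.6) > copper (2.26) > zinc (1.71)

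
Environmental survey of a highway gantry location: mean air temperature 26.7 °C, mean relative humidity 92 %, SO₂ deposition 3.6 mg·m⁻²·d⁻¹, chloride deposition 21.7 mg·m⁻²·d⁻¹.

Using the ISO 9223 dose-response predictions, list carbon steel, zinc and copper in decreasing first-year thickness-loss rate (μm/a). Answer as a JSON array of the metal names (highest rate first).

carbon steel: f(T) = -0.054·(T−10) [T>10 °C] = -0.9018
  Pd branch = 1.77·Pd^0.52·e^(0.02·RH+f) = 8.805 μm/a
  Sd branch = 0.102·Sd^0.62·e^(0.033·RH+0.04·T) = 41.64 μm/a
  r_corr = 8.805 + 41.64 = 50.45 μm/a
zinc: T>10 °C ⇒ hinge -0.071·(26.7−10) = -1.1857
  Pd branch = 0.0129·Pd^0.44·e^(0.046·RH+f) = 0.4768 μm/a
  Cl⁻ term: 0.0175·21.7^0.57·exp(0.008·92+0.085·26.7) = 2.042
  sum: 0.4768 + 2.042 → r_corr = 2.519 μm/a
copper: T>10 °C ⇒ hinge -0.080·(26.7−10) = -1.3360
  Pd branch = 0.0053·Pd^0.26·e^(0.059·RH+f) = 0.4426 μm/a
  Cl⁻ term: 0.01025·21.7^0.27·exp(0.036·92+0.049·26.7) = 2.389
  r_corr = 0.4426 + 2.389 = 2.831 μm/a
Ordering by μm/a: carbon steel (50.4) > copper (2.83) > zinc (2.52)

["carbon steel", "copper", "zinc"]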